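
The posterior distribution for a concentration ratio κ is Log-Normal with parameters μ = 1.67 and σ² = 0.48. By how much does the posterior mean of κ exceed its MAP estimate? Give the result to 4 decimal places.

3.4660

Mode = exp(μ − σ²) = exp(1.19) = 3.2871.
Mean = exp(μ + σ²/2) = exp(1.910) = 6.7531.
Difference = 6.7531 − 3.2871 = 3.4660.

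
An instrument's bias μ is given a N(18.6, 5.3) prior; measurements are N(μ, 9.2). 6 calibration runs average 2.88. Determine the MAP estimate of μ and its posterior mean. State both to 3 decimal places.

MAP = 6.407; posterior mean = 6.407

Posterior for μ is Normal. Precision-weighted mean: (1/5.3·18.6 + 6/9.2·2.88) / (1/5.3 + 6/9.2) = 6.407.
A Normal posterior is symmetric, so mode = mean.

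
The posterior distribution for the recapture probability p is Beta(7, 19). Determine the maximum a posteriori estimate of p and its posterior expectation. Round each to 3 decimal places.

MAP = 0.250; posterior mean = 0.269

Mode = (7−1)/(7+19−2) = 6/24 = 0.250.
Mean = 7/(7+19) = 7/26 = 0.269.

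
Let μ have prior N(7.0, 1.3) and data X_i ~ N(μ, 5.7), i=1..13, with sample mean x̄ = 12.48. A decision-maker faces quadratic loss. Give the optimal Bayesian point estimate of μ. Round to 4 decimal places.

11.0979

Posterior for μ is Normal. Precision-weighted mean: (1/1.3·7.0 + 13/5.7·12.48) / (1/1.3 + 13/5.7) = 11.0979.
A Normal posterior is symmetric, so mode = mean.
Quadratic loss ⇒ the optimal estimator is the posterior mean.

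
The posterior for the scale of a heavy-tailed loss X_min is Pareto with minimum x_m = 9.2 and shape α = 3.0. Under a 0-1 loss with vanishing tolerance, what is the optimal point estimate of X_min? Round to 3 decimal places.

9.200

The Pareto density is strictly decreasing on [x_m, ∞), so the mode is x_m = 9.200.
Mean = α·x_m/(α−1) = 3.0·9.2/2.0 = 13.800.
This is the posterior mode — the MAP estimate.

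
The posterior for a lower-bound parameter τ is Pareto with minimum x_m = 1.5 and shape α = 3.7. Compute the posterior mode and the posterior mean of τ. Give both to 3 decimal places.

posterior mode = 1.500, posterior mean = 2.056

The Pareto density is strictly decreasing on [x_m, ∞), so the mode is x_m = 1.500.
Mean = α·x_m/(α−1) = 3.7·1.5/2.7 = 2.056.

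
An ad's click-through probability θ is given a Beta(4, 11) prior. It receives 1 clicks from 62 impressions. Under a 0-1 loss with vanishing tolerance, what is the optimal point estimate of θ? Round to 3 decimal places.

0.053

Posterior: Beta(4+1, 11+61) = Beta(5, 72).
Mode = (5−1)/(5+72−2) = 4/75 = 0.053.
Mean = 5/(5+72) = 5/77 = 0.065.
This is the posterior mode — the MAP estimate.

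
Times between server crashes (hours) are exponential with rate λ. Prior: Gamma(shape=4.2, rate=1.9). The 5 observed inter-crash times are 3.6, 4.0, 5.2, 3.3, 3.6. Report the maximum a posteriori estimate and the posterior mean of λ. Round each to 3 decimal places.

MAP = 0.380, posterior mean = 0.426

Σ times = 19.7. Posterior: Gamma(shape = 4.2+5 = 9.2, rate = 1.9+19.7 = 21.6).
Mode = (α−1)/β = 8.2/21.6 = 0.380.
Mean = α/β = 9.2/21.6 = 0.426.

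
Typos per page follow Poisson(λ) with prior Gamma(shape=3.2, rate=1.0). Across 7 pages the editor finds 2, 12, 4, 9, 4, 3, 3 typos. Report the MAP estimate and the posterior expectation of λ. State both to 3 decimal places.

MAP: 4.900. Posterior mean: 5.025.

Σ counts = 37. Posterior: Gamma(shape = 3.2+37 = 40.2, rate = 1.0+7 = 8.0).
Mode = (α−1)/β = 39.2/8.0 = 4.900.
Mean = α/β = 40.2/8.0 = 5.025.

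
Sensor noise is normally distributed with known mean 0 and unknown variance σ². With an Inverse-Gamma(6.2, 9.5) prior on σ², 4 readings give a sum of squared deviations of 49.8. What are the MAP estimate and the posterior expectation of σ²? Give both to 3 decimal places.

σ²_MAP = 3.739, E[σ²|data] = 4.778

Posterior: Inverse-Gamma(shape = 6.2+4/2 = 8.2, scale = 9.5+49.8/2 = 34.4).
Mode = β/(α+1) = 34.4/9.2 = 3.739.
Mean = β/(α−1) = 34.4/7.2 = 4.778.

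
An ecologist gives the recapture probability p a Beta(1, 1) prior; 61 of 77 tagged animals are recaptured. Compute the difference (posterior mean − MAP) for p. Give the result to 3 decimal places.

-0.007

Posterior: Beta(1+61, 1+16) = Beta(62, 17).
Mode = (62−1)/(62+17−2) = 61/77 = 0.792.
With a flat prior the MAP equals the MLE, 61/77.
Mean = 62/(62+17) = 62/79 = 0.785.
Difference = 0.785 − 0.792 = -0.007.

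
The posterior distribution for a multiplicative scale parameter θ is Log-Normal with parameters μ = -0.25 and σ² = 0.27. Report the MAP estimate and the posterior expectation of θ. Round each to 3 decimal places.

θ_MAP = 0.595, E[θ|data] = 0.891

Mode = exp(μ − σ²) = exp(-0.52) = 0.595.
Mean = exp(μ + σ²/2) = exp(-0.115) = 0.891.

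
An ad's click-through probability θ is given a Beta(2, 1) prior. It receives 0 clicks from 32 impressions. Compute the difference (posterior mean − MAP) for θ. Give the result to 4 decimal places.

Posterior: Beta(2+0, 1+32) = Beta(2, 33).
Mode = (2−1)/(2+33−2) = 1/33 = 0.0303.
Mean = 2/(2+33) = 2/35 = 0.0571.
Difference = 0.0571 − 0.0303 = 0.0268.
The posterior is right-skewed, so the mean exceeds the mode.

0.0268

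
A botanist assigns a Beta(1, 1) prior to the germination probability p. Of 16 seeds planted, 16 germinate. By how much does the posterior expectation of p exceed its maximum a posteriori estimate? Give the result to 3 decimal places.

-0.056

Posterior: Beta(1+16, 1+0) = Beta(17, 1).
Since β = 1 ≤ 1 and α > 1, the Beta density is monotone increasing on [0,1]; the mode is at 1.
Mean = 17/(17+1) = 0.944.
Difference = 0.944 − 1.000 = -0.056.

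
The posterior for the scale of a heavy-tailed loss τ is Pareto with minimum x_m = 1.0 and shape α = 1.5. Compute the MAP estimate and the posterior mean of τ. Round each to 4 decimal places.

The Pareto density is strictly decreasing on [x_m, ∞), so the mode is x_m = 1.0000.
Mean = α·x_m/(α−1) = 1.5·1.0/0.5 = 3.0000.

MAP = 1.0000, posterior mean = 3.0000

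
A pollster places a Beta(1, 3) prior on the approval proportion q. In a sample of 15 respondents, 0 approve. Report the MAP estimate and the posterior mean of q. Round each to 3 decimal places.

Posterior: Beta(1+0, 3+15) = Beta(1, 18).
Since α = 1 ≤ 1 and β > 1, the Beta density is monotone decreasing on [0,1]; the mode is at 0.
Mean = 1/(1+18) = 0.053.

MAP = 0.000, posterior mean = 0.053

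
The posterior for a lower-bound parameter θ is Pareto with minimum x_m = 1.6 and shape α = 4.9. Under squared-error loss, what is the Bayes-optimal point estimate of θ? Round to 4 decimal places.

The Pareto density is strictly decreasing on [x_m, ∞), so the mode is x_m = 1.6000.
Mean = α·x_m/(α−1) = 4.9·1.6/3.9 = 2.0103.
Squared-error loss ⇒ the optimal estimator is the posterior mean.

2.0103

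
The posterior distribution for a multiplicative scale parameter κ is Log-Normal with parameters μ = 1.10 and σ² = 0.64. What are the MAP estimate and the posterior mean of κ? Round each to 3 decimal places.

Mode = exp(μ − σ²) = exp(0.46) = 1.584.
Mean = exp(μ + σ²/2) = exp(1.420) = 4.137.

MAP = 1.584; posterior mean = 4.137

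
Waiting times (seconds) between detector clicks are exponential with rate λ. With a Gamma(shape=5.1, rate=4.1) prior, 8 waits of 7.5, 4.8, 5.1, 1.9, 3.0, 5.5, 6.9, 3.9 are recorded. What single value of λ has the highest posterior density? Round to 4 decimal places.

Σ times = 38.6. Posterior: Gamma(shape = 5.1+8 = 13.1, rate = 4.1+38.6 = 42.7).
Mode = (α−1)/β = 12.1/42.7 = 0.2834.
Mean = α/β = 13.1/42.7 = 0.3068.
This is the posterior mode — the MAP estimate.

0.2834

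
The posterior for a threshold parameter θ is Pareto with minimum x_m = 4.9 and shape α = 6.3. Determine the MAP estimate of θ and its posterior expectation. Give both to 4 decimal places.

The Pareto density is strictly decreasing on [x_m, ∞), so the mode is x_m = 4.9000.
Mean = α·x_m/(α−1) = 6.3·4.9/5.3 = 5.8245.

θ_MAP = 4.9000, E[θ|data] = 5.8245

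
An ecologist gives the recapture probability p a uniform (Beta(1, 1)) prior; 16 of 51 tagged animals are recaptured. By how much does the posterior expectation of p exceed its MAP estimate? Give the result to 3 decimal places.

0.007

Posterior: Beta(1+16, 1+35) = Beta(17, 36).
Mode = (17−1)/(17+36−2) = 16/51 = 0.314.
With a flat prior the MAP equals the MLE, 16/51.
Mean = 17/(17+36) = 17/53 = 0.321.
Difference = 0.321 − 0.314 = 0.007.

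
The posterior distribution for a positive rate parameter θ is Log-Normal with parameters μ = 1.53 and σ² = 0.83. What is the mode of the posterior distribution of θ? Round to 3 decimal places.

2.014

Mode = exp(μ − σ²) = exp(0.70) = 2.014.
Mean = exp(μ + σ²/2) = exp(1.945) = 6.994.
This is the posterior mode — the MAP estimate.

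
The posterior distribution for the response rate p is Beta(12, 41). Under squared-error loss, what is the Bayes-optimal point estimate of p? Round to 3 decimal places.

Mode = (12−1)/(12+41−2) = 11/51 = 0.216.
Mean = 12/(12+41) = 12/53 = 0.226.
Squared-error loss ⇒ the optimal estimator is the posterior mean.

0.226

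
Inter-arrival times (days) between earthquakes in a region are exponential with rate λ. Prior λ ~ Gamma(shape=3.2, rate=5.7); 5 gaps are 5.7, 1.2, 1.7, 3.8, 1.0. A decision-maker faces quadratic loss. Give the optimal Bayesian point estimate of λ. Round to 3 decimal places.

0.429

Σ times = 13.4. Posterior: Gamma(shape = 3.2+5 = 8.2, rate = 5.7+13.4 = 19.1).
Mode = (α−1)/β = 7.2/19.1 = 0.377.
Mean = α/β = 8.2/19.1 = 0.429.
Quadratic loss ⇒ the optimal estimator is the posterior mean.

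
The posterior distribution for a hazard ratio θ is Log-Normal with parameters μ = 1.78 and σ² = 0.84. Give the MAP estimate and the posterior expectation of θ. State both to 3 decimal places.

θ_MAP = 2.560, E[θ|data] = 9.025

Mode = exp(μ − σ²) = exp(0.94) = 2.560.
Mean = exp(μ + σ²/2) = exp(2.200) = 9.025.
The mean is pulled above the mode by the posterior's right skew.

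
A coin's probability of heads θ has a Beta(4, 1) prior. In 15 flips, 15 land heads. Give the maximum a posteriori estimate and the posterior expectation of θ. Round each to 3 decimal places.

maximum a posteriori estimate = 1.000, posterior expectation = 0.950

Posterior: Beta(4+15, 1+0) = Beta(19, 1).
Since β = 1 ≤ 1 and α > 1, the Beta density is monotone increasing on [0,1]; the mode is at 1.
Mean = 19/(19+1) = 0.950.
Left-skewed posterior ⇒ mean < mode.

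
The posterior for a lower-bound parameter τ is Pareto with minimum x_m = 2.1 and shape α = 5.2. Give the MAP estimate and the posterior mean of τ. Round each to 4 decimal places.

The Pareto density is strictly decreasing on [x_m, ∞), so the mode is x_m = 2.1000.
Mean = α·x_m/(α−1) = 5.2·2.1/4.2 = 2.6000.
The mean is pulled above the mode by the posterior's right skew.

MAP estimate = 2.1000, posterior mean = 2.6000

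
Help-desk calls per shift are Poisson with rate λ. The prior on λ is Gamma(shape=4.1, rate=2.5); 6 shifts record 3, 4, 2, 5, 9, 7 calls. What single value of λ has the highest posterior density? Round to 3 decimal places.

Σ counts = 30. Posterior: Gamma(shape = 4.1+30 = 34.1, rate = 2.5+6 = 8.5).
Mode = (α−1)/β = 33.1/8.5 = 3.894.
Mean = α/β = 34.1/8.5 = 4.012.
This is the posterior mode — the MAP estimate.

3.894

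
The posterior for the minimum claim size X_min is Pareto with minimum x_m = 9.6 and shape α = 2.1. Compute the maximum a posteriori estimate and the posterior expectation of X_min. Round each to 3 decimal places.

The Pareto density is strictly decreasing on [x_m, ∞), so the mode is x_m = 9.600.
Mean = α·x_m/(α−1) = 2.1·9.6/1.1 = 18.327.
Right-skewed posterior ⇒ mode < mean.

maximum a posteriori estimate = 9.600, posterior expectation = 18.327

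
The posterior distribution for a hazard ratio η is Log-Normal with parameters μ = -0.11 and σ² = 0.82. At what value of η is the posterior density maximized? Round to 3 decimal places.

0.395

Mode = exp(μ − σ²) = exp(-0.93) = 0.395.
Mean = exp(μ + σ²/2) = exp(0.300) = 1.350.
This is the posterior mode — the MAP estimate.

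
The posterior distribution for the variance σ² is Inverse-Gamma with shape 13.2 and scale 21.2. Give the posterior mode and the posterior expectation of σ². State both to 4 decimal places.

MAP = 1.4930; posterior mean = 1.7377

Mode = β/(α+1) = 21.2/14.2 = 1.4930.
Mean = β/(α−1) = 21.2/12.2 = 1.7377.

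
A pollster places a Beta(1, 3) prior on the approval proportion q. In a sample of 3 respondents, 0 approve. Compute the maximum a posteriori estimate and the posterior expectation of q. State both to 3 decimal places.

maximum a posteriori estimate = 0.000, posterior expectation = 0.143

Posterior: Beta(1+0, 3+3) = Beta(1, 6).
Since α = 1 ≤ 1 and β > 1, the Beta density is monotone decreasing on [0,1]; the mode is at 0.
Mean = 1/(1+6) = 0.143.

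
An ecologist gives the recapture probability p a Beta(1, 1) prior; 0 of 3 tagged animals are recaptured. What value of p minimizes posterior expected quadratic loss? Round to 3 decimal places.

Posterior: Beta(1+0, 1+3) = Beta(1, 4).
Since α = 1 ≤ 1 and β > 1, the Beta density is monotone decreasing on [0,1]; the mode is at 0.
Mean = 1/(1+4) = 0.200.
Quadratic loss ⇒ the optimal estimator is the posterior mean.

0.200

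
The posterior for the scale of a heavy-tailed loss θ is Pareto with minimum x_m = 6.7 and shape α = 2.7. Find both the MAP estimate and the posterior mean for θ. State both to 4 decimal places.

The Pareto density is strictly decreasing on [x_m, ∞), so the mode is x_m = 6.7000.
Mean = α·x_m/(α−1) = 2.7·6.7/1.7 = 10.6412.

MAP: 6.7000. Posterior mean: 10.6412.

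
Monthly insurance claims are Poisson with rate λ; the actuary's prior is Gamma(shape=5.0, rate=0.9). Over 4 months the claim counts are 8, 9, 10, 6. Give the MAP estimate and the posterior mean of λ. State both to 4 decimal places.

λ_MAP = 7.5510, E[λ|data] = 7.7551

Σ counts = 33. Posterior: Gamma(shape = 5.0+33 = 38.0, rate = 0.9+4 = 4.9).
Mode = (α−1)/β = 37.0/4.9 = 7.5510.
Mean = α/β = 38.0/4.9 = 7.7551.
The mean is pulled above the mode by the posterior's right skew.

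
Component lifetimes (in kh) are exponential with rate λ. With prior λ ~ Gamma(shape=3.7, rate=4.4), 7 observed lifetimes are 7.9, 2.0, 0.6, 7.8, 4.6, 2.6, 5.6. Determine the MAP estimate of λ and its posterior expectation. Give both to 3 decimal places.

Σ times = 31.1. Posterior: Gamma(shape = 3.7+7 = 10.7, rate = 4.4+31.1 = 35.5).
Mode = (α−1)/β = 9.7/35.5 = 0.273.
Mean = α/β = 10.7/35.5 = 0.301.
Mean > mode: the posterior has a right tail.

MAP = 0.273, posterior mean = 0.301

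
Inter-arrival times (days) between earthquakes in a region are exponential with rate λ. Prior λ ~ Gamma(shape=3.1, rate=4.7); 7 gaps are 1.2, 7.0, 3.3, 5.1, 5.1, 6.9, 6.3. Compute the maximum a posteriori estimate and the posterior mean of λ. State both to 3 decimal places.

Σ times = 34.9. Posterior: Gamma(shape = 3.1+7 = 10.1, rate = 4.7+34.9 = 39.6).
Mode = (α−1)/β = 9.1/39.6 = 0.230.
Mean = α/β = 10.1/39.6 = 0.255.

MAP: 0.230. Posterior mean: 0.255.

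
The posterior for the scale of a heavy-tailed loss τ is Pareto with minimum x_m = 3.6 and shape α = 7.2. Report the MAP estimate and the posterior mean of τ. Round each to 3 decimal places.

The Pareto density is strictly decreasing on [x_m, ∞), so the mode is x_m = 3.600.
Mean = α·x_m/(α−1) = 7.2·3.6/6.2 = 4.181.

MAP = 3.600; posterior mean = 4.181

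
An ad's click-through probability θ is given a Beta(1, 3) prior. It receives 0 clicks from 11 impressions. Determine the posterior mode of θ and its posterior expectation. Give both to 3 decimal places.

Posterior: Beta(1+0, 3+11) = Beta(1, 14).
Since α = 1 ≤ 1 and β > 1, the Beta density is monotone decreasing on [0,1]; the mode is at 0.
Mean = 1/(1+14) = 0.067.

MAP: 0.000. Posterior mean: 0.067.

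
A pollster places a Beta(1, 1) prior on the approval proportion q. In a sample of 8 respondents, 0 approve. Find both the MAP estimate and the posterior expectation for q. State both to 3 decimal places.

q_MAP = 0.000, E[q|data] = 0.100

Posterior: Beta(1+0, 1+8) = Beta(1, 9).
Since α = 1 ≤ 1 and β > 1, the Beta density is monotone decreasing on [0,1]; the mode is at 0.
Mean = 1/(1+9) = 0.100.
Right-skewed posterior ⇒ mode < mean.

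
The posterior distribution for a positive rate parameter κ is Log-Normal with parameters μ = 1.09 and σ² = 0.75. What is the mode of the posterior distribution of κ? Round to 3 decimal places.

Mode = exp(μ − σ²) = exp(0.34) = 1.405.
Mean = exp(μ + σ²/2) = exp(1.465) = 4.328.
This is the posterior mode — the MAP estimate.

1.405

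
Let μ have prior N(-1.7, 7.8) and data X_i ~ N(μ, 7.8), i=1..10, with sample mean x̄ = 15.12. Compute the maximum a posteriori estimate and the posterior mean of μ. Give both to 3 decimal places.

Posterior for μ is Normal. Precision-weighted mean: (1/7.8·-1.7 + 10/7.8·15.12) / (1/7.8 + 10/7.8) = 13.591.
A Normal posterior is symmetric, so mode = mean.

MAP = 13.591; posterior mean = 13.591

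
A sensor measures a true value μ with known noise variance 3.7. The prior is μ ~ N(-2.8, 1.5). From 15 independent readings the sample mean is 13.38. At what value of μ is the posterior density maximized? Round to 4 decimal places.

11.0950

Posterior for μ is Normal. Precision-weighted mean: (1/1.5·-2.8 + 15/3.7·13.38) / (1/1.5 + 15/3.7) = 11.0950.
A Normal posterior is symmetric, so mode = mean.
This is the posterior mode — the MAP estimate.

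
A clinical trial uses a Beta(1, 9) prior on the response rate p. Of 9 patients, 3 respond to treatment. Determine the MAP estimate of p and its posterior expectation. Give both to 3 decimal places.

MAP: 0.176. Posterior mean: 0.211.

Posterior: Beta(1+3, 9+6) = Beta(4, 15).
Mode = (4−1)/(4+15−2) = 3/17 = 0.176.
Mean = 4/(4+15) = 4/19 = 0.211.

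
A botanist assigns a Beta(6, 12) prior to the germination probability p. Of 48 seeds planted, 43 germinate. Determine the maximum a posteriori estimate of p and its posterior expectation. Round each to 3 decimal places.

MAP = 0.750, posterior mean = 0.742

Posterior: Beta(6+43, 12+5) = Beta(49, 17).
Mode = (49−1)/(49+17−2) = 48/64 = 0.750.
Mean = 49/(49+17) = 49/66 = 0.742.
The posterior is left-skewed, so the mode exceeds the mean.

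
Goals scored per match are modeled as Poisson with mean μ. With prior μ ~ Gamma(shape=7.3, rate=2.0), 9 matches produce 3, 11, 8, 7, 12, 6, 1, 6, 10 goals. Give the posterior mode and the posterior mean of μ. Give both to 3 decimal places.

MAP = 6.391; posterior mean = 6.482

Σ counts = 64. Posterior: Gamma(shape = 7.3+64 = 71.3, rate = 2.0+9 = 11.0).
Mode = (α−1)/β = 70.3/11.0 = 6.391.
Mean = α/β = 71.3/11.0 = 6.482.
Right-skewed posterior ⇒ mode < mean.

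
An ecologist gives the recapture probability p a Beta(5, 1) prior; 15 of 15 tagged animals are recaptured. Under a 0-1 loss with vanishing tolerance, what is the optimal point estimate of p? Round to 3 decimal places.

Posterior: Beta(5+15, 1+0) = Beta(20, 1).
Since β = 1 ≤ 1 and α > 1, the Beta density is monotone increasing on [0,1]; the mode is at 1.
Mean = 20/(20+1) = 0.952.
This is the posterior mode — the MAP estimate.

1.000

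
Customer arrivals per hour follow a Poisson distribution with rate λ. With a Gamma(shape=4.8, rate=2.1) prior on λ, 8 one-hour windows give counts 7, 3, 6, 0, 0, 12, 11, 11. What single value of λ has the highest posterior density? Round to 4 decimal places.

5.3267

Σ counts = 50. Posterior: Gamma(shape = 4.8+50 = 54.8, rate = 2.1+8 = 10.1).
Mode = (α−1)/β = 53.8/10.1 = 5.3267.
Mean = α/β = 54.8/10.1 = 5.4257.
This is the posterior mode — the MAP estimate.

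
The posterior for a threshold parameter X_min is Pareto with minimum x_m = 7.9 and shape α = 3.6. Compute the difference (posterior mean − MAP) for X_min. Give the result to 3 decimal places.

3.038

The Pareto density is strictly decreasing on [x_m, ∞), so the mode is x_m = 7.900.
Mean = α·x_m/(α−1) = 3.6·7.9/2.6 = 10.938.
Difference = 10.938 − 7.900 = 3.038.
Mean > mode: the posterior has a right tail.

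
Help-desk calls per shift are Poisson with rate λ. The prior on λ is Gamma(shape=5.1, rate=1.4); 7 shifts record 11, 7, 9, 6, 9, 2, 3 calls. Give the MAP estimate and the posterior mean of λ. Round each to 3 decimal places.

λ_MAP = 6.083, E[λ|data] = 6.202

Σ counts = 47. Posterior: Gamma(shape = 5.1+47 = 52.1, rate = 1.4+7 = 8.4).
Mode = (α−1)/β = 51.1/8.4 = 6.083.
Mean = α/β = 52.1/8.4 = 6.202.
Mean > mode: the posterior has a right tail.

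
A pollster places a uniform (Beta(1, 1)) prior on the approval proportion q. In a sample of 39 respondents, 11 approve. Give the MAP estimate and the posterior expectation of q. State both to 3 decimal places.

Posterior: Beta(1+11, 1+28) = Beta(12, 29).
Mode = (12−1)/(12+29−2) = 11/39 = 0.282.
With a flat prior the MAP equals the MLE, 11/39.
Mean = 12/(12+29) = 12/41 = 0.293.
The mean is pulled above the mode by the posterior's right skew.

MAP = 0.282, posterior mean = 0.293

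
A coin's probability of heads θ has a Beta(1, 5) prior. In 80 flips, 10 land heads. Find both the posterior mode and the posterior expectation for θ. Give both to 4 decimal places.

Posterior: Beta(1+10, 5+70) = Beta(11, 75).
Mode = (11−1)/(11+75−2) = 10/84 = 0.1190.
Mean = 11/(11+75) = 11/86 = 0.1279.

MAP = 0.1190; posterior mean = 0.1279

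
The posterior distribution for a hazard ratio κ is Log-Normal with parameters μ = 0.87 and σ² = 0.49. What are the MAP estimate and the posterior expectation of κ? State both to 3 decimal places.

MAP = 1.462, posterior mean = 3.050

Mode = exp(μ − σ²) = exp(0.38) = 1.462.
Mean = exp(μ + σ²/2) = exp(1.115) = 3.050.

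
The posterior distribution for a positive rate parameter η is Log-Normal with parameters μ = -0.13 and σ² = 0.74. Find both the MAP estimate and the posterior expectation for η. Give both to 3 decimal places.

Mode = exp(μ − σ²) = exp(-0.87) = 0.419.
Mean = exp(μ + σ²/2) = exp(0.240) = 1.271.
Right-skewed posterior ⇒ mode < mean.

MAP = 0.419, posterior mean = 1.271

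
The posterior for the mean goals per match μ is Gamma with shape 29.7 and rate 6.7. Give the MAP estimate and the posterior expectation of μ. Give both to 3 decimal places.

MAP = 4.284, posterior mean = 4.433

Mode = (α−1)/β = 28.7/6.7 = 4.284.
Mean = α/β = 29.7/6.7 = 4.433.
Right-skewed posterior ⇒ mode < mean.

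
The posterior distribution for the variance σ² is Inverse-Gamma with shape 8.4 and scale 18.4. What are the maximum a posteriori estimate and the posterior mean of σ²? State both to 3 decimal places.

Mode = β/(α+1) = 18.4/9.4 = 1.957.
Mean = β/(α−1) = 18.4/7.4 = 2.486.

MAP = 1.957; posterior mean = 2.486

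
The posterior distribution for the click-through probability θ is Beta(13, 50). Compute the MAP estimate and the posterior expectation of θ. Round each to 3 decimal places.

Mode = (13−1)/(13+50−2) = 12/61 = 0.197.
Mean = 13/(13+50) = 13/63 = 0.206.

MAP estimate = 0.197, posterior expectation = 0.206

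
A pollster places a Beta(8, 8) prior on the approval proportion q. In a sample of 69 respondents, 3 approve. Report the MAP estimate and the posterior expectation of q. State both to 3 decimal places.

MAP estimate = 0.120, posterior expectation = 0.129

Posterior: Beta(8+3, 8+66) = Beta(11, 74).
Mode = (11−1)/(11+74−2) = 10/83 = 0.120.
Mean = 11/(11+74) = 11/85 = 0.129.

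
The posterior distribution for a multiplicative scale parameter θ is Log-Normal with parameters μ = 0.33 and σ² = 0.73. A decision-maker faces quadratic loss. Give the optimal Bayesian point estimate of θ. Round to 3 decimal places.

Mode = exp(μ − σ²) = exp(-0.40) = 0.670.
Mean = exp(μ + σ²/2) = exp(0.695) = 2.004.
Quadratic loss ⇒ the optimal estimator is the posterior mean.

2.004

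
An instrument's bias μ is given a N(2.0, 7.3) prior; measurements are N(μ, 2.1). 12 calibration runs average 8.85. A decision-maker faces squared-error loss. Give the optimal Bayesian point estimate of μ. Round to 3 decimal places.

Posterior for μ is Normal. Precision-weighted mean: (1/7.3·2.0 + 12/2.1·8.85) / (1/7.3 + 12/2.1) = 8.690.
A Normal posterior is symmetric, so mode = mean.
Squared-error loss ⇒ the optimal estimator is the posterior mean.

8.690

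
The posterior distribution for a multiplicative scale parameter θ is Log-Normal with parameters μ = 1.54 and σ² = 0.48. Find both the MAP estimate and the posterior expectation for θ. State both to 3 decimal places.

θ_MAP = 2.886, E[θ|data] = 5.930

Mode = exp(μ − σ²) = exp(1.06) = 2.886.
Mean = exp(μ + σ²/2) = exp(1.780) = 5.930.
Right-skewed posterior ⇒ mode < mean.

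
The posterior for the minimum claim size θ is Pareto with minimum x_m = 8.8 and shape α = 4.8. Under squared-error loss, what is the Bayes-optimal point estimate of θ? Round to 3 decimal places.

The Pareto density is strictly decreasing on [x_m, ∞), so the mode is x_m = 8.800.
Mean = α·x_m/(α−1) = 4.8·8.8/3.8 = 11.116.
Squared-error loss ⇒ the optimal estimator is the posterior mean.

11.116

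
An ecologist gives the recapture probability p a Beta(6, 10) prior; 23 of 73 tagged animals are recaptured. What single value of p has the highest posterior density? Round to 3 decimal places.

0.322

Posterior: Beta(6+23, 10+50) = Beta(29, 60).
Mode = (29−1)/(29+60−2) = 28/87 = 0.322.
Mean = 29/(29+60) = 29/89 = 0.326.
This is the posterior mode — the MAP estimate.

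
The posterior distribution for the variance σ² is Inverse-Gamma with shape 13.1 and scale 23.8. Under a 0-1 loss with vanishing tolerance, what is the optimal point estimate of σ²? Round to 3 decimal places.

1.688

Mode = β/(α+1) = 23.8/14.1 = 1.688.
Mean = β/(α−1) = 23.8/12.1 = 1.967.
This is the posterior mode — the MAP estimate.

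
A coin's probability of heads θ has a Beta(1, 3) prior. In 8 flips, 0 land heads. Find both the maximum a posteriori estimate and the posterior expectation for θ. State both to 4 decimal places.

Posterior: Beta(1+0, 3+8) = Beta(1, 11).
Since α = 1 ≤ 1 and β > 1, the Beta density is monotone decreasing on [0,1]; the mode is at 0.
Mean = 1/(1+11) = 0.0833.
The posterior is right-skewed, so the mean exceeds the mode.

MAP = 0.0000, posterior mean = 0.0833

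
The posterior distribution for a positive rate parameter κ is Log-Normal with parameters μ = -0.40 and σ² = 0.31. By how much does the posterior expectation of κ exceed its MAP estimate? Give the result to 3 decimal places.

Mode = exp(μ − σ²) = exp(-0.71) = 0.492.
Mean = exp(μ + σ²/2) = exp(-0.245) = 0.783.
Difference = 0.783 − 0.492 = 0.291.

0.291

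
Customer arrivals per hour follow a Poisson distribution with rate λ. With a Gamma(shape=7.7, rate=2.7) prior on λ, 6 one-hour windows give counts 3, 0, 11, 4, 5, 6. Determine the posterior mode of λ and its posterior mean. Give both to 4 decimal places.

Σ counts = 29. Posterior: Gamma(shape = 7.7+29 = 36.7, rate = 2.7+6 = 8.7).
Mode = (α−1)/β = 35.7/8.7 = 4.1034.
Mean = α/β = 36.7/8.7 = 4.2184.

MAP = 4.1034; posterior mean = 4.2184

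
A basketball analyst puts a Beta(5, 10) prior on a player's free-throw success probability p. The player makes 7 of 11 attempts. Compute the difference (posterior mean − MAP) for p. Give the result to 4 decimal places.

Posterior: Beta(5+7, 10+4) = Beta(12, 14).
Mode = (12−1)/(12+14−2) = 11/24 = 0.4583.
Mean = 12/(12+14) = 12/26 = 0.4615.
Difference = 0.4615 − 0.4583 = 0.0032.
Right-skewed posterior ⇒ mode < mean.

0.0032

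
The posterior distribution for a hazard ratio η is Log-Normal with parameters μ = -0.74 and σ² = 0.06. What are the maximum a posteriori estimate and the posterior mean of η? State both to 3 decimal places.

η_MAP = 0.449, E[η|data] = 0.492

Mode = exp(μ − σ²) = exp(-0.80) = 0.449.
Mean = exp(μ + σ²/2) = exp(-0.710) = 0.492.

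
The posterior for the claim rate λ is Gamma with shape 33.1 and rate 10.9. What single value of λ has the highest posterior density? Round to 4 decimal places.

2.9450

Mode = (α−1)/β = 32.1/10.9 = 2.9450.
Mean = α/β = 33.1/10.9 = 3.0367.
This is the posterior mode — the MAP estimate.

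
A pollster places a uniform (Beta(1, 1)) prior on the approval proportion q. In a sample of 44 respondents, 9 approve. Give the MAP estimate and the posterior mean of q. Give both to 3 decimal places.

MAP = 0.205, posterior mean = 0.217

Posterior: Beta(1+9, 1+35) = Beta(10, 36).
Mode = (10−1)/(10+36−2) = 9/44 = 0.205.
With a flat prior the MAP equals the MLE, 9/44.
Mean = 10/(10+36) = 10/46 = 0.217.
Right-skewed posterior ⇒ mode < mean.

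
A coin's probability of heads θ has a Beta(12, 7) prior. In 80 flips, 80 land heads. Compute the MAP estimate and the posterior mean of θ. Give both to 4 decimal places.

Posterior: Beta(12+80, 7+0) = Beta(92, 7).
Mode = (92−1)/(92+7−2) = 91/97 = 0.9381.
Mean = 92/(92+7) = 92/99 = 0.9293.

MAP: 0.9381. Posterior mean: 0.9293.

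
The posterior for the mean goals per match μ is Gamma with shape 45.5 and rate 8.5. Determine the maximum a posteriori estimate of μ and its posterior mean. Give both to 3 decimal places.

Mode = (α−1)/β = 44.5/8.5 = 5.235.
Mean = α/β = 45.5/8.5 = 5.353.
The mean is pulled above the mode by the posterior's right skew.

MAP = 5.235; posterior mean = 5.353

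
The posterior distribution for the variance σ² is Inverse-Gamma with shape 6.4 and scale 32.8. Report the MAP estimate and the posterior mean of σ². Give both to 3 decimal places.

MAP = 4.432, posterior mean = 6.074

Mode = β/(α+1) = 32.8/7.4 = 4.432.
Mean = β/(α−1) = 32.8/5.4 = 6.074.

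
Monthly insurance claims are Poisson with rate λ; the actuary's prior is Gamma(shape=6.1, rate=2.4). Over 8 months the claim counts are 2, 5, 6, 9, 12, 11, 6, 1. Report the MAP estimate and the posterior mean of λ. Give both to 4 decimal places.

Σ counts = 52. Posterior: Gamma(shape = 6.1+52 = 58.1, rate = 2.4+8 = 10.4).
Mode = (α−1)/β = 57.1/10.4 = 5.4904.
Mean = α/β = 58.1/10.4 = 5.5865.

λ_MAP = 5.4904, E[λ|data] = 5.5865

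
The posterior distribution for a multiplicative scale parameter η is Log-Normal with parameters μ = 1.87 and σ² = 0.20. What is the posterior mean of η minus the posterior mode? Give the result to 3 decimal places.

Mode = exp(μ − σ²) = exp(1.67) = 5.312.
Mean = exp(μ + σ²/2) = exp(1.970) = 7.171.
Difference = 7.171 − 5.312 = 1.859.
The posterior is right-skewed, so the mean exceeds the mode.

1.859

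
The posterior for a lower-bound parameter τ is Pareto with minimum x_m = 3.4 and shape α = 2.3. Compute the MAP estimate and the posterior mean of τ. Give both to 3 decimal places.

The Pareto density is strictly decreasing on [x_m, ∞), so the mode is x_m = 3.400.
Mean = α·x_m/(α−1) = 2.3·3.4/1.3 = 6.015.
Mean > mode: the posterior has a right tail.

MAP: 3.400. Posterior mean: 6.015.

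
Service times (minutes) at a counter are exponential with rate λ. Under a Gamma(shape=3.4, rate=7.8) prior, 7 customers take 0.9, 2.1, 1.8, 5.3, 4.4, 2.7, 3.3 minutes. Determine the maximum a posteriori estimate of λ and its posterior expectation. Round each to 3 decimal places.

Σ times = 20.5. Posterior: Gamma(shape = 3.4+7 = 10.4, rate = 7.8+20.5 = 28.3).
Mode = (α−1)/β = 9.4/28.3 = 0.332.
Mean = α/β = 10.4/28.3 = 0.367.
The posterior is right-skewed, so the mean exceeds the mode.

MAP: 0.332. Posterior mean: 0.367.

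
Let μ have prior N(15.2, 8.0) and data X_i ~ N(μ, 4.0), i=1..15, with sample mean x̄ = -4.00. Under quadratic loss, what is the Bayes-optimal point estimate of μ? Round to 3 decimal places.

-3.381

Posterior for μ is Normal. Precision-weighted mean: (1/8.0·15.2 + 15/4.0·-4.00) / (1/8.0 + 15/4.0) = -3.381.
A Normal posterior is symmetric, so mode = mean.
Quadratic loss ⇒ the optimal estimator is the posterior mean.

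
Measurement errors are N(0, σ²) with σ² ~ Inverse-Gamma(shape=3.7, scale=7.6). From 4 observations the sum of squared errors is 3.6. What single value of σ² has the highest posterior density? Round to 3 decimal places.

Posterior: Inverse-Gamma(shape = 3.7+4/2 = 5.7, scale = 7.6+3.6/2 = 9.4).
Mode = β/(α+1) = 9.4/6.7 = 1.403.
Mean = β/(α−1) = 9.4/4.7 = 2.000.
This is the posterior mode — the MAP estimate.

1.403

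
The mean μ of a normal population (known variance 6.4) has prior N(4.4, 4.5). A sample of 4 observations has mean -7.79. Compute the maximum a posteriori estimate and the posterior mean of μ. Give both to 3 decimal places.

maximum a posteriori estimate = -4.593, posterior mean = -4.593

Posterior for μ is Normal. Precision-weighted mean: (1/4.5·4.4 + 4/6.4·-7.79) / (1/4.5 + 4/6.4) = -4.593.
A Normal posterior is symmetric, so mode = mean.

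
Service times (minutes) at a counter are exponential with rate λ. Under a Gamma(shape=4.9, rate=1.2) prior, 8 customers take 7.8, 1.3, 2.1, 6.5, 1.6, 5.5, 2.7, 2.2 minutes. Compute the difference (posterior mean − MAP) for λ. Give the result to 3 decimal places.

0.032

Σ times = 29.7. Posterior: Gamma(shape = 4.9+8 = 12.9, rate = 1.2+29.7 = 30.9).
Mode = (α−1)/β = 11.9/30.9 = 0.385.
Mean = α/β = 12.9/30.9 = 0.417.
Difference = 0.417 − 0.385 = 0.032.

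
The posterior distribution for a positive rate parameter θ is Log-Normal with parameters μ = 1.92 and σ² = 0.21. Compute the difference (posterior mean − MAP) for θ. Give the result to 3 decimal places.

Mode = exp(μ − σ²) = exp(1.71) = 5.529.
Mean = exp(μ + σ²/2) = exp(2.025) = 7.576.
Difference = 7.576 − 5.529 = 2.047.

2.047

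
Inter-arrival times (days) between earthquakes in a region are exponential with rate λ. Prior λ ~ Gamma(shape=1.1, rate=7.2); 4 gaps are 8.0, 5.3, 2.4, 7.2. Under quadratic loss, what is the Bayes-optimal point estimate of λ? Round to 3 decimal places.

0.169

Σ times = 22.9. Posterior: Gamma(shape = 1.1+4 = 5.1, rate = 7.2+22.9 = 30.1).
Mode = (α−1)/β = 4.1/30.1 = 0.136.
Mean = α/β = 5.1/30.1 = 0.169.
Quadratic loss ⇒ the optimal estimator is the posterior mean.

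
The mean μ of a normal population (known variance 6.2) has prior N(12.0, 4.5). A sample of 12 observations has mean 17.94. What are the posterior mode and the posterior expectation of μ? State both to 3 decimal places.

Posterior for μ is Normal. Precision-weighted mean: (1/4.5·12.0 + 12/6.2·17.94) / (1/4.5 + 12/6.2) = 17.328.
A Normal posterior is symmetric, so mode = mean.

posterior mode = 17.328, posterior expectation = 17.328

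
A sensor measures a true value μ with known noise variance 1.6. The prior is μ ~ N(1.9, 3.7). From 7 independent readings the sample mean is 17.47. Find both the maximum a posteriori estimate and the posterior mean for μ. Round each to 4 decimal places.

Posterior for μ is Normal. Precision-weighted mean: (1/3.7·1.9 + 7/1.6·17.47) / (1/3.7 + 7/1.6) = 16.5641.
A Normal posterior is symmetric, so mode = mean.

MAP = 16.5641, posterior mean = 16.5641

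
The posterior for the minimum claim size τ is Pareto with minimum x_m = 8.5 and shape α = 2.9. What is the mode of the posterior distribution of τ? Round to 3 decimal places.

8.500

The Pareto density is strictly decreasing on [x_m, ∞), so the mode is x_m = 8.500.
Mean = α·x_m/(α−1) = 2.9·8.5/1.9 = 12.974.
This is the posterior mode — the MAP estimate.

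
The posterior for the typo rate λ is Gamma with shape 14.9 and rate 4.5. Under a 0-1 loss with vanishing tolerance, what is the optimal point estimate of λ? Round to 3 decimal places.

3.089

Mode = (α−1)/β = 13.9/4.5 = 3.089.
Mean = α/β = 14.9/4.5 = 3.311.
This is the posterior mode — the MAP estimate.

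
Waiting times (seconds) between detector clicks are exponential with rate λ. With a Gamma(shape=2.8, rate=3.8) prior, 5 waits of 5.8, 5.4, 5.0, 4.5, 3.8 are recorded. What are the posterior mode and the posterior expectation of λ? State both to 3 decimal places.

Σ times = 24.5. Posterior: Gamma(shape = 2.8+5 = 7.8, rate = 3.8+24.5 = 28.3).
Mode = (α−1)/β = 6.8/28.3 = 0.240.
Mean = α/β = 7.8/28.3 = 0.276.

λ_MAP = 0.240, E[λ|data] = 0.276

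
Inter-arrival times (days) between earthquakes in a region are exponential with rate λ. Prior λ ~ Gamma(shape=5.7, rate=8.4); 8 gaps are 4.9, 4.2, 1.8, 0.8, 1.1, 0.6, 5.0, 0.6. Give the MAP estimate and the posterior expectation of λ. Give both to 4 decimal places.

MAP: 0.4635. Posterior mean: 0.5000.

Σ times = 19.0. Posterior: Gamma(shape = 5.7+8 = 13.7, rate = 8.4+19.0 = 27.4).
Mode = (α−1)/β = 12.7/27.4 = 0.4635.
Mean = α/β = 13.7/27.4 = 0.5000.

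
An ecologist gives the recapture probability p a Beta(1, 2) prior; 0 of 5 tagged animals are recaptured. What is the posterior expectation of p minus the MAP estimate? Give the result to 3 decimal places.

Posterior: Beta(1+0, 2+5) = Beta(1, 7).
Since α = 1 ≤ 1 and β > 1, the Beta density is monotone decreasing on [0,1]; the mode is at 0.
Mean = 1/(1+7) = 0.125.
Difference = 0.125 − 0.000 = 0.125.

0.125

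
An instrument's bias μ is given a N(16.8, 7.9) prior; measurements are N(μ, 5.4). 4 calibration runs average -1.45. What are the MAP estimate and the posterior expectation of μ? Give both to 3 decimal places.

MAP = 1.214; posterior mean = 1.214

Posterior for μ is Normal. Precision-weighted mean: (1/7.9·16.8 + 4/5.4·-1.45) / (1/7.9 + 4/5.4) = 1.214.
A Normal posterior is symmetric, so mode = mean.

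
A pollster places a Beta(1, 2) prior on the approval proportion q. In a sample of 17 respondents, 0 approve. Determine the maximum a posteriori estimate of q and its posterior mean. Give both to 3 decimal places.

Posterior: Beta(1+0, 2+17) = Beta(1, 19).
Since α = 1 ≤ 1 and β > 1, the Beta density is monotone decreasing on [0,1]; the mode is at 0.
Mean = 1/(1+19) = 0.050.

MAP = 0.000, posterior mean = 0.050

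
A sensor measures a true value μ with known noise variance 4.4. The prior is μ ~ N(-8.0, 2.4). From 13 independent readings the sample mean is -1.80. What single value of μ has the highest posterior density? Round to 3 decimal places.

Posterior for μ is Normal. Precision-weighted mean: (1/2.4·-8.0 + 13/4.4·-1.80) / (1/2.4 + 13/4.4) = -2.566.
A Normal posterior is symmetric, so mode = mean.
This is the posterior mode — the MAP estimate.

-2.566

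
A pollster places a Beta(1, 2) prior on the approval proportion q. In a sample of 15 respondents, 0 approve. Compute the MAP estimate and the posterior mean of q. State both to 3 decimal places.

MAP = 0.000, posterior mean = 0.056

Posterior: Beta(1+0, 2+15) = Beta(1, 17).
Since α = 1 ≤ 1 and β > 1, the Beta density is monotone decreasing on [0,1]; the mode is at 0.
Mean = 1/(1+17) = 0.056.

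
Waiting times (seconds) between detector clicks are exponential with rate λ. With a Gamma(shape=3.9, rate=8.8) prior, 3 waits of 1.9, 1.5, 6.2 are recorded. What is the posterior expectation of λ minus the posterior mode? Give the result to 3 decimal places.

Σ times = 9.6. Posterior: Gamma(shape = 3.9+3 = 6.9, rate = 8.8+9.6 = 18.4).
Mode = (α−1)/β = 5.9/18.4 = 0.321.
Mean = α/β = 6.9/18.4 = 0.375.
Difference = 0.375 − 0.321 = 0.054.

0.054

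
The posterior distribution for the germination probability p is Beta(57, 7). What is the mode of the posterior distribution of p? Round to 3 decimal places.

Mode = (57−1)/(57+7−2) = 56/62 = 0.903.
Mean = 57/(57+7) = 57/64 = 0.891.
This is the posterior mode — the MAP estimate.

0.903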